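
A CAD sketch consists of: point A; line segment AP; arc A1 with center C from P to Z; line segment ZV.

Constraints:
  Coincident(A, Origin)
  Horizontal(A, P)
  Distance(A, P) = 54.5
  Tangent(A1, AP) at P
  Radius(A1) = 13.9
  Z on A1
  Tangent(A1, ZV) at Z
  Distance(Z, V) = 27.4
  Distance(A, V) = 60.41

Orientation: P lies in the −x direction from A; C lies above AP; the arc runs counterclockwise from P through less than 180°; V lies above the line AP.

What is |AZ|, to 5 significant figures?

43.368

Checks: |CZ| = 13.90 ✓; ∠(CZ, ZV) = 90.00° ✓; |ZV| = 27.40 ✓; |AV| = 60.41 ✓.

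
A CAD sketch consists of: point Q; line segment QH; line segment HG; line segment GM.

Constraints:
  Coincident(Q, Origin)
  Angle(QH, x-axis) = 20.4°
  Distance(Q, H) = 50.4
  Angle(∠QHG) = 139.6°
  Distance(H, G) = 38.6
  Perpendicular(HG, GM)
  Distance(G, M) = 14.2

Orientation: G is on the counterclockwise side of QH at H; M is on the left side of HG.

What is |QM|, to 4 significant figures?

79.17

Q is at the origin; QH runs at 20.4° with length 50.4, so H = 50.4·(cos 20.4°, sin 20.4°) = (47.24, 17.57). ∠QHG = 139.6°, so HG runs at 20.4° + (180° − 139.6°) = 60.80° from the x-axis; with |HG| = 38.6, G = H + 38.6·(cos 60.80°, sin 60.80°) = (66.07, 51.26). HG is perpendicular to GM; with |GM| = 14.2 on the left of HG, M = G + 14.2·(-0.8729, 0.4879) = (53.67, 58.19). Then |QM| = |M − Q| = 79.17.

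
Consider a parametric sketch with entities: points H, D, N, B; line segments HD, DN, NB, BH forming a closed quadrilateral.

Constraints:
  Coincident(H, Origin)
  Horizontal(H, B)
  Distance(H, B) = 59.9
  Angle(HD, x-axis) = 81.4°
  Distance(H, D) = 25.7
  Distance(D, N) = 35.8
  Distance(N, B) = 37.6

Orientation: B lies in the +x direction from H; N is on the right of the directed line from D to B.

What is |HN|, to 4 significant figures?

23.20

H is at the origin; H and B share the same y with |HB| = 59.9 and B in +x, so B = (59.9, 0). HD runs at 81.4° with |HD| = 25.7, so D = (3.843, 25.41). N is determined by |DN| = 35.8 and |NB| = 37.6 together: it lies at the intersection of circle(D, 35.8) and circle(B, 37.6). With |DB| = 61.55, the foot of the radical line on DB is 29.70 from D and the perpendicular offset is √(35.8² − 29.70²) = 19.99. Taking the right-of-DB solution: N = (22.64, -5.056).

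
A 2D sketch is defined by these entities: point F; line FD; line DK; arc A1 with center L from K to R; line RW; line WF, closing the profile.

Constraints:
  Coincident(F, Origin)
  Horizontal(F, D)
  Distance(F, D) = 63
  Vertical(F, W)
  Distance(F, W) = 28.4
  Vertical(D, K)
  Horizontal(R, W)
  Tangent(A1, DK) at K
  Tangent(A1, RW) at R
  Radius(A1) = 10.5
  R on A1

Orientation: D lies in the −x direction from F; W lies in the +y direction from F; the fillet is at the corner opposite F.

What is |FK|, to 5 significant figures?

65.494

F is at the origin; F and D share the same y with |FD| = 63.0 and D on the −x side, so D = (-63.000, 0.0000). F and W share the same x with |FW| = 28.4 and W on the +y side, so W = (0.0000, 28.400). The virtual corner opposite F is at (-63.000, 28.400). The tangent condition forces LK to be normal to DK and tangency of A1 to RW means the radius LR is perpendicular to RW, with radius 10.5, so the center L sits 10.5 in from both sides at L = (-52.500, 17.900). That places the tangent points at K = (-63.000, 17.900) on DK and R = (-52.500, 28.400) on RW. Then |FK| = |K − F| = 65.494.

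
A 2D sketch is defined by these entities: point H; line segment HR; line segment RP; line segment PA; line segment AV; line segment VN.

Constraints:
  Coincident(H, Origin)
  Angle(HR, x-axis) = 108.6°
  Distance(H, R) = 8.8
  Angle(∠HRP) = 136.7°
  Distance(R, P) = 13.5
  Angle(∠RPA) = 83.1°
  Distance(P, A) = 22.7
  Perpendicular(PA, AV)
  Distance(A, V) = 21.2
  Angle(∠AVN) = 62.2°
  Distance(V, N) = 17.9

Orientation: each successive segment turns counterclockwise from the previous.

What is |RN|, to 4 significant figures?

5.273

PA ⟂ AV, so AV runs at -21.20°; with |AV| = 21.2, V = (-3.159, -14.13). ∠AVN = 62.2° gives VN at 96.60° from the x-axis; with |VN| = 17.9, N = (-5.217, 3.650). Then |RN| = |N − R| = 5.273.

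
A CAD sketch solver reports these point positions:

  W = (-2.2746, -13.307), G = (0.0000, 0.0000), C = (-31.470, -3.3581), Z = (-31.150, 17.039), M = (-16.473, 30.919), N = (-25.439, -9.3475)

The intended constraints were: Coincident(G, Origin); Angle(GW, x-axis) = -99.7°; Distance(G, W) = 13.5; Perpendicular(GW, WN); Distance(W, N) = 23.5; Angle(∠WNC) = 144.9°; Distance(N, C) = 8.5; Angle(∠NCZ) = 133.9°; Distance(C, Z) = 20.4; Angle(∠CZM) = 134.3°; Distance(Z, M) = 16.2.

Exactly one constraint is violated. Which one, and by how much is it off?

Distance(Z, M) = 16.2 — off by 4.00.

G = (0.00, 0.00) ✓; GW at -99.70° ✓; |GW| = 13.50 ✓; ∠(GW, WN) = 90.00° ✓; |WN| = 23.50 ✓; ∠WNC = 144.9° ✓; |NC| = 8.500 ✓; ∠NCZ = 133.9° ✓; |CZ| = 20.40 ✓; ∠CZM = 134.3° ✓; |ZM| = 20.20 ✗.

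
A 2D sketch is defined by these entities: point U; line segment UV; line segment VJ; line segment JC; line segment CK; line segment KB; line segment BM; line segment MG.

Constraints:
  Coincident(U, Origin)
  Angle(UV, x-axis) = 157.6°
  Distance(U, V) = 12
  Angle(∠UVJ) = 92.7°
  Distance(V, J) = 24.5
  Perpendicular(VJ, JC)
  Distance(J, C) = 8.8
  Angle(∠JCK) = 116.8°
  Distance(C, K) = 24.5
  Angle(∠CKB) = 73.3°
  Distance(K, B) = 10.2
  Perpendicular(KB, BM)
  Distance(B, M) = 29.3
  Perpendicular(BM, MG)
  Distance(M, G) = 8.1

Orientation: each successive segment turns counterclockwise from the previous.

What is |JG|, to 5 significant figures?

14.264

U is at the origin; UV runs at 157.6° with length 12.0, so V = (-11.095, 4.5728). ∠UVJ = 92.7° gives VJ at -115.10° from the x-axis; with |VJ| = 24.5, J = (-21.487, -17.614). VJ is perpendicular to JC, so JC runs at -25.100°; with |JC| = 8.8, C = (-13.518, -21.347). ∠JCK = 116.8° gives CK at 38.100° from the x-axis; with |CK| = 24.5, K = (5.7615, -6.2292). ∠CKB = 73.3° gives KB at 144.80° from the x-axis; with |KB| = 10.2, B = (-2.5734, -0.34956). KB ⟂ BM, so BM runs at -125.20°; with |BM| = 29.3, M = (-19.463, -24.292). BM ⟂ MG, so MG runs at -35.200°; with |MG| = 8.1, G = (-12.844, -28.961). Then |JG| = |G − J| = 14.264.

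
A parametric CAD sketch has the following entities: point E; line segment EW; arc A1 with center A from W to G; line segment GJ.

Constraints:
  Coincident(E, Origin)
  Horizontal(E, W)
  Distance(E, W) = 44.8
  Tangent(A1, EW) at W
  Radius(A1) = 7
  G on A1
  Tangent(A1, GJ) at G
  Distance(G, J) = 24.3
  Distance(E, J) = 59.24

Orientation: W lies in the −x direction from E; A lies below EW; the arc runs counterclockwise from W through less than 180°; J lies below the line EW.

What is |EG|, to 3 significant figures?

52.3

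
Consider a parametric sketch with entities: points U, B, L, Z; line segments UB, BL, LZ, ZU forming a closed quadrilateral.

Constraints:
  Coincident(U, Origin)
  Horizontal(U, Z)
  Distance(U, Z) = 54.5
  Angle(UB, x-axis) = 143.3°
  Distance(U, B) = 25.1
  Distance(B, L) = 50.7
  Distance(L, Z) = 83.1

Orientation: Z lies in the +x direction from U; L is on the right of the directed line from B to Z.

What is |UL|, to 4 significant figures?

41.19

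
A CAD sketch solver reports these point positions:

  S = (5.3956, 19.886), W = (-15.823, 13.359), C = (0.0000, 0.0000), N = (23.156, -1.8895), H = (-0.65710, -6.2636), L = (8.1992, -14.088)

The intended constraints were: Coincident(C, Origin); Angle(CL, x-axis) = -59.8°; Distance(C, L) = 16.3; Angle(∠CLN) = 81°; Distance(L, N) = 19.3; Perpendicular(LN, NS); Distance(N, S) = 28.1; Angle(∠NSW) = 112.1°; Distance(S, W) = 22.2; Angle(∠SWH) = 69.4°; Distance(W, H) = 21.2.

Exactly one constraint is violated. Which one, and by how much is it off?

Distance(W, H) = 21.2 — off by 3.60.

C = (0.00, 0.00) ✓; CL at -59.80° ✓; |CL| = 16.30 ✓; ∠CLN = 81.00° ✓; |LN| = 19.30 ✓; ∠(LN, NS) = 90.00° ✓; |NS| = 28.10 ✓; ∠NSW = 112.1° ✓; |SW| = 22.20 ✓; ∠SWH = 69.40° ✓; |WH| = 24.80 ✗.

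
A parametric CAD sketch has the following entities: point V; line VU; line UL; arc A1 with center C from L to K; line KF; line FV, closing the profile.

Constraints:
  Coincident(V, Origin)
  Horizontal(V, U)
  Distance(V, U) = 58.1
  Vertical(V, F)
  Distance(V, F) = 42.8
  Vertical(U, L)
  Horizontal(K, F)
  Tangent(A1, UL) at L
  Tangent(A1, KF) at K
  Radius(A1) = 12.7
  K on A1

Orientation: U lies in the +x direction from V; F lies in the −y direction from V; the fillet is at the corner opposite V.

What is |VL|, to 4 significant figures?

65.43

The virtual corner opposite V is at (58.10, -42.80). Tangency of A1 to UL means the radius CL is perpendicular to UL and A1 meets KF tangentially, so CK is at right angles to KF, with radius 12.7, so the center C sits 12.7 in from both sides at C = (45.40, -30.10). That places the tangent points at L = (58.10, -30.10) on UL and K = (45.40, -42.80) on KF. Then |VL| = |L − V| = 65.43.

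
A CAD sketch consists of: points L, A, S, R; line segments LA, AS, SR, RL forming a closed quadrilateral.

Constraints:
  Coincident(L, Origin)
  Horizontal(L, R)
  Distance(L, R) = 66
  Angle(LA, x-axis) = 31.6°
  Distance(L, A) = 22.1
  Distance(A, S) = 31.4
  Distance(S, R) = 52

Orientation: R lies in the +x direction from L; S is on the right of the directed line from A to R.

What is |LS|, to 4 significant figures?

26.71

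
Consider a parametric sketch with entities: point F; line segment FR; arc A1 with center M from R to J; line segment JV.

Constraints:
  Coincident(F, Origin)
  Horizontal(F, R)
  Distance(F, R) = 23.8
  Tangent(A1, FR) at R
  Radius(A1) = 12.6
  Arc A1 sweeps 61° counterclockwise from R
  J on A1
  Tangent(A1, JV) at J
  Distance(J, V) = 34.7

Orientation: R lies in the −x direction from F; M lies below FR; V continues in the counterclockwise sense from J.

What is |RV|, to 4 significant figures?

46.18

On A1, R sits at bearing 90° from M; a 61° counterclockwise sweep puts J at bearing 151°, so J = M + 12.6·(cos 151°, sin 151°) = (-34.82, -6.491). A1 meets JV tangentially, so MJ is at right angles to JV, so JV runs along (−sin 151°, cos 151°); with |JV| = 34.7, V = (-51.64, -36.84). Then |RV| = |V − R| = 46.18.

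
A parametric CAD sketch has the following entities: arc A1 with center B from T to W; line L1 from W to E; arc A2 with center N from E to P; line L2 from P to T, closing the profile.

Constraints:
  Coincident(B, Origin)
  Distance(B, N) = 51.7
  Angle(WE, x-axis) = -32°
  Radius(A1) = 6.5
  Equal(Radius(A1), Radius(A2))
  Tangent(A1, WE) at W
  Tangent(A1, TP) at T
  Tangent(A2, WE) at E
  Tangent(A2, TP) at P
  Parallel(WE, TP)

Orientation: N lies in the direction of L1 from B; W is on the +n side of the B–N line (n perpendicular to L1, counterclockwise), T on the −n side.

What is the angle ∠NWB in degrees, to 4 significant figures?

82.83°

The slot axis is L1's direction at -32.0°, so u = (cos -32.0°, sin -32.0°) = (0.8480, -0.5299) and n = (−sin -32.0°, cos -32.0°) = (0.5299, 0.8480). B is at the origin and N lies 51.7 along u from B, so N = 51.7·u = (43.84, -27.40). Tangency of A1 to both parallel lines with radius 6.5 puts W and T at B ± 6.5·n: W = (3.444, 5.512), T = (-3.444, -5.512). Then cos ∠NWB = WN·WB / (|WN||WB|), giving 82.83°.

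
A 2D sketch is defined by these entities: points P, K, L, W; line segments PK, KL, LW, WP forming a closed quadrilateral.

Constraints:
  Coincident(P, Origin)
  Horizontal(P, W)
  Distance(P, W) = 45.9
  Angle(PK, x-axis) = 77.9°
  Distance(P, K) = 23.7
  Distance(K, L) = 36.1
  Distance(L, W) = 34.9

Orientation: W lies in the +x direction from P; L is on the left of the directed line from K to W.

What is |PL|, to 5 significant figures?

52.160

P is at the origin; P and W share the same y with |PW| = 45.9 and W in +x, so W = (45.9, 0). PK runs at 77.9° with |PK| = 23.7, so K = (4.9680, 23.173). L is determined by |KL| = 36.1 and |LW| = 34.9 together: it lies at the intersection of circle(K, 36.1) and circle(W, 34.9). With |KW| = 47.037, the foot of the radical line on KW is 24.424 from K and the perpendicular offset is √(36.1² − 24.424²) = 26.583. Taking the left-of-KW solution: L = (39.319, 34.274).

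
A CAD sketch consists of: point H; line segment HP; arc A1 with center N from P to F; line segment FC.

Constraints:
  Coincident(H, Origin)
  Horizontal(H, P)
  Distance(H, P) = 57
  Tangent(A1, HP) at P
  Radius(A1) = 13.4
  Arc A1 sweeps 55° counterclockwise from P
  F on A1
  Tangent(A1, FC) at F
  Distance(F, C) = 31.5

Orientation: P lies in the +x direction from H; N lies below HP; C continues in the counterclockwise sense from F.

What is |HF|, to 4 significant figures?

46.38

H is at the origin; H and P share the same y with |HP| = 57.0 and P on the +x side, so P = (57.00, 0.000). Tangency of A1 to HP means the radius NP is perpendicular to HP, so N = P + (0, -13.4) = (57.00, -13.40). On A1, P sits at bearing 90° from N; a 55° counterclockwise sweep puts F at bearing 145°, so F = N + 13.4·(cos 145°, sin 145°) = (46.02, -5.714). Then |HF| = |F − H| = 46.38.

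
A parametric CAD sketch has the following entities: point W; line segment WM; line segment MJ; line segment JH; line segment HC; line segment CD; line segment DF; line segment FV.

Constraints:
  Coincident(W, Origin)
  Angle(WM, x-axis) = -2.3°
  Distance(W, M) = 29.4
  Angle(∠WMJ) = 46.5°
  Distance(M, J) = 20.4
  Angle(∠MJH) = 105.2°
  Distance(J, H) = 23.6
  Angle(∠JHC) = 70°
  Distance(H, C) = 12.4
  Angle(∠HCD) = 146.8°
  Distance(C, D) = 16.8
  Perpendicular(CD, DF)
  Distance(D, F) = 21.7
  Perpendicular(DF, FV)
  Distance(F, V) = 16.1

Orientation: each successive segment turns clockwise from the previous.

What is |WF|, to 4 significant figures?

27.67

∠HCD = 146.8° gives CD at 6.200° from the x-axis; with |CD| = 16.8, D = (20.72, 6.296). CD is perpendicular to DF, so DF runs at -83.80°; with |DF| = 21.7, F = (23.07, -15.28). Then |WF| = |F − W| = 27.67.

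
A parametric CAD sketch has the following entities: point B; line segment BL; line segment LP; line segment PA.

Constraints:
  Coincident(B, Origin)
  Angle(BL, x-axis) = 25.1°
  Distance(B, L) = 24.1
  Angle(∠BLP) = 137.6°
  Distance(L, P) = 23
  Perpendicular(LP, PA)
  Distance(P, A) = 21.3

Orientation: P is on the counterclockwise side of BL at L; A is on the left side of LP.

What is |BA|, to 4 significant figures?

41.11

B is at the origin; BL runs at 25.1° with length 24.1, so L = 24.1·(cos 25.1°, sin 25.1°) = (21.82, 10.22). ∠BLP = 137.6°, so LP runs at 25.1° + (180° − 137.6°) = 67.50° from the x-axis; with |LP| = 23.0, P = L + 23.0·(cos 67.50°, sin 67.50°) = (30.63, 31.47). The perpendicularity gives PA at right angles to LP; with |PA| = 21.3 on the left of LP, A = P + 21.3·(-0.9239, 0.3827) = (10.95, 39.62). Then |BA| = |A − B| = 41.11.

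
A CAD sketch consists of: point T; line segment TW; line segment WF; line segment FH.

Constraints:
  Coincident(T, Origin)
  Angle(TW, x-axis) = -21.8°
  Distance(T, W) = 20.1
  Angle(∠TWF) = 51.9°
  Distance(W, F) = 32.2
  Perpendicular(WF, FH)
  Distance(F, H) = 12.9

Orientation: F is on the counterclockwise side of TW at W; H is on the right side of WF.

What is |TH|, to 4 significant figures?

34.88

T is at the origin; TW runs at -21.8° with length 20.1, so W = 20.1·(cos -21.8°, sin -21.8°) = (18.66, -7.464). ∠TWF = 51.9°, so WF runs at -21.8° + (180° − 51.9°) = 106.3° from the x-axis; with |WF| = 32.2, F = W + 32.2·(cos 106.3°, sin 106.3°) = (9.625, 23.44). The perpendicularity gives FH at right angles to WF; with |FH| = 12.9 on the right of WF, H = F + 12.9·(0.9598, 0.2807) = (22.01, 27.06). Then |TH| = |H − T| = 34.88.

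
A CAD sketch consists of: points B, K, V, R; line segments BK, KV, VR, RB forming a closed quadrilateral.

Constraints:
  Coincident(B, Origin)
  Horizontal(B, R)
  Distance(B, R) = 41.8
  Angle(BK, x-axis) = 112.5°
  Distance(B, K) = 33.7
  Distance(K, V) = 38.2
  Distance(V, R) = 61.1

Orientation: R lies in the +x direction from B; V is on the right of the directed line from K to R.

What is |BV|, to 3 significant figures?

20.1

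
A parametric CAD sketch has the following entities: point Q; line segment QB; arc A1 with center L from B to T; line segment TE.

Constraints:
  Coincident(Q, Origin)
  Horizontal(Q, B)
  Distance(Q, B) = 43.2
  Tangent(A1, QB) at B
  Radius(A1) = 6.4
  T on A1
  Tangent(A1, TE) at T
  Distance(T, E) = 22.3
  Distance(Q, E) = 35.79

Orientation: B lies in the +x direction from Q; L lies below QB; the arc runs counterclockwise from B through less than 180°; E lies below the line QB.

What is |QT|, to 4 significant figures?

37.68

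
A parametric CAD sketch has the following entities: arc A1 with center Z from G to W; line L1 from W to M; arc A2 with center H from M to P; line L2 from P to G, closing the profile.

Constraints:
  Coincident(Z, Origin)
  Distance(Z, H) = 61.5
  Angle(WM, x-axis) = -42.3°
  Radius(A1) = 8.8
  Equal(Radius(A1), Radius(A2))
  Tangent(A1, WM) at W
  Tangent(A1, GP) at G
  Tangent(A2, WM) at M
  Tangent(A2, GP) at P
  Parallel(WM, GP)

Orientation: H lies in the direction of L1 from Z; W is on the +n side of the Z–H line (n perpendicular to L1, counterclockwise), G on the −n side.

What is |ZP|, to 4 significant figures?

62.13

The slot axis is L1's direction at -42.3°, so u = (cos -42.3°, sin -42.3°) = (0.7396, -0.6730) and n = (−sin -42.3°, cos -42.3°) = (0.6730, 0.7396). Z is at the origin and H lies 61.5 along u from Z, so H = 61.5·u = (45.49, -41.39). Tangency of A1 to both parallel lines with radius 8.8 puts W and G at Z ± 8.8·n: W = (5.923, 6.509), G = (-5.923, -6.509). Equal radii place M and P the same way about H: M = H + 8.8·n = (51.41, -34.88), P = H − 8.8·n = (39.56, -47.90). Then |ZP| = |P − Z| = 62.13.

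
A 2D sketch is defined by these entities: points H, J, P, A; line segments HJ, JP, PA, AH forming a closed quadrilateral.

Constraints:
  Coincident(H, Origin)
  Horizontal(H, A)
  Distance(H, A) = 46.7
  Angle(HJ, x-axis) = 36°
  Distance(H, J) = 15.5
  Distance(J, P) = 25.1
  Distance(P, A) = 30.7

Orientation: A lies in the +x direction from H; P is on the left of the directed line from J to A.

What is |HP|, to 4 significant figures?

40.52

H is at the origin; H and A share the same y with |HA| = 46.7 and A in +x, so A = (46.7, 0). HJ runs at 36.0° with |HJ| = 15.5, so J = (12.54, 9.111). P is determined by |JP| = 25.1 and |PA| = 30.7 together: it lies at the intersection of circle(J, 25.1) and circle(A, 30.7). With |JA| = 35.35, the foot of the radical line on JA is 13.26 from J and the perpendicular offset is √(25.1² − 13.26²) = 21.31. Taking the left-of-JA solution: P = (30.84, 26.29).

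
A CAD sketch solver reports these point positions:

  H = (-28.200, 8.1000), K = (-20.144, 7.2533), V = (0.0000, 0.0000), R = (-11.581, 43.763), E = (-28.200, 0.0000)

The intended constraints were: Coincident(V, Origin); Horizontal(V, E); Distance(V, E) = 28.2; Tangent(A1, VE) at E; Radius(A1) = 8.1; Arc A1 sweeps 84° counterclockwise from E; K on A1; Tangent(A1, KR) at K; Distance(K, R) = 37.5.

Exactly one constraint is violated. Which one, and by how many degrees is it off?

Tangent(A1, KR) at K — off by 7.20°.

V = (0.00, 0.00) ✓; V.y = 0.00, E.y = 0.00 ✓; |VE| = 28.20 ✓; ∠(HE, EV) = 90.00° ✓; |HE| = 8.100 ✓; bearing(H→K) − bearing(H→E) = 84.00° ✓; |HK| = 8.100 ✓; ∠(HK, KR) = 97.20° ✗; |KR| = 37.50 ✓.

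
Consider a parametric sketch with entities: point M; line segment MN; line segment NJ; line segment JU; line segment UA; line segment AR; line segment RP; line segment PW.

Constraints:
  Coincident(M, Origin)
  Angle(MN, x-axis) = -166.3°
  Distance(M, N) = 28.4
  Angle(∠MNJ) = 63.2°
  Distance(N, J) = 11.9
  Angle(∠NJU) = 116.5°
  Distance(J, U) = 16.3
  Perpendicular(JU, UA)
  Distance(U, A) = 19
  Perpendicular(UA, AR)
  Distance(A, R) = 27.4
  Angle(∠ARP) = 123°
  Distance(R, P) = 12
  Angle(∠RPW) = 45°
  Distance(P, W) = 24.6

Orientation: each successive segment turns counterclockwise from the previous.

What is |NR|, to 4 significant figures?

10.16

The perpendicularity gives UA at right angles to JU, so UA runs at 104.0°; with |UA| = 19.0, A = (-8.644, 6.604). UA ⟂ AR, so AR runs at -166.0°; with |AR| = 27.4, R = (-35.23, -0.02475). Then |NR| = |R − N| = 10.16.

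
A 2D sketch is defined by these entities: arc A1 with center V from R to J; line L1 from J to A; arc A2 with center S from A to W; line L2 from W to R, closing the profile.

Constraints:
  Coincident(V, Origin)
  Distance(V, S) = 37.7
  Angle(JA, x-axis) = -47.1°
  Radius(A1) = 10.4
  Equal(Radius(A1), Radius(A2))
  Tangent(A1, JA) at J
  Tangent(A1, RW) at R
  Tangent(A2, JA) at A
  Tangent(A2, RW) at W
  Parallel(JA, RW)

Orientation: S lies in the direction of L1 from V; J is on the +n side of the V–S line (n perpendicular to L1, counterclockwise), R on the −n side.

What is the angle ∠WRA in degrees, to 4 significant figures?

28.89°

The slot axis is L1's direction at -47.1°, so u = (cos -47.1°, sin -47.1°) = (0.6807, -0.7325) and n = (−sin -47.1°, cos -47.1°) = (0.7325, 0.6807). V is at the origin and S lies 37.7 along u from V, so S = 37.7·u = (25.66, -27.62). Tangency of A1 to both parallel lines with radius 10.4 puts J and R at V ± 10.4·n: J = (7.618, 7.079), R = (-7.618, -7.079). Equal radii place A and W the same way about S: A = S + 10.4·n = (33.28, -20.54), W = S − 10.4·n = (18.04, -34.70). Then cos ∠WRA = RW·RA / (|RW||RA|), giving 28.89°.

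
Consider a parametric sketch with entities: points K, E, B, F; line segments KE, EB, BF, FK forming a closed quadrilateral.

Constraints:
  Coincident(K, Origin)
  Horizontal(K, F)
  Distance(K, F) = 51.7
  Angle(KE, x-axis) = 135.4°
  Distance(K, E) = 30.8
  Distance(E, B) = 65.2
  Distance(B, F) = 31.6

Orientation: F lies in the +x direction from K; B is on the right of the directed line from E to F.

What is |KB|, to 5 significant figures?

34.559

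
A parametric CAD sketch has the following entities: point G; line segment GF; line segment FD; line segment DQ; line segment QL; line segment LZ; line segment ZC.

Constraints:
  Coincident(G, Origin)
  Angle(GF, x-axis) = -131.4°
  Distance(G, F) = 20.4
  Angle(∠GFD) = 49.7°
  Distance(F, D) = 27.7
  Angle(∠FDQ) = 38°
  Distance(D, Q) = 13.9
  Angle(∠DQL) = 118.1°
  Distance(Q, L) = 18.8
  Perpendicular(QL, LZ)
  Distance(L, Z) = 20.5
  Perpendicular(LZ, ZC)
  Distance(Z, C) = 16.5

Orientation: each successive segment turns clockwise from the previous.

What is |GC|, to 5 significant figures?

28.402

QL is perpendicular to LZ, so LZ runs at 164.40°; with |LZ| = 20.5, Z = (-32.241, -10.090). LZ is perpendicular to ZC, so ZC runs at 74.400°; with |ZC| = 16.5, C = (-27.804, 5.8019). Then |GC| = |C − G| = 28.402.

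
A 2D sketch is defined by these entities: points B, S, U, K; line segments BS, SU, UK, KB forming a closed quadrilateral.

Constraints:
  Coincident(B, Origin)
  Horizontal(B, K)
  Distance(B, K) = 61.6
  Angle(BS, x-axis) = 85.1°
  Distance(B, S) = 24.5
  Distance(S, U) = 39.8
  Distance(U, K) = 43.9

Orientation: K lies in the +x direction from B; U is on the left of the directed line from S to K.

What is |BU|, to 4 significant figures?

54.79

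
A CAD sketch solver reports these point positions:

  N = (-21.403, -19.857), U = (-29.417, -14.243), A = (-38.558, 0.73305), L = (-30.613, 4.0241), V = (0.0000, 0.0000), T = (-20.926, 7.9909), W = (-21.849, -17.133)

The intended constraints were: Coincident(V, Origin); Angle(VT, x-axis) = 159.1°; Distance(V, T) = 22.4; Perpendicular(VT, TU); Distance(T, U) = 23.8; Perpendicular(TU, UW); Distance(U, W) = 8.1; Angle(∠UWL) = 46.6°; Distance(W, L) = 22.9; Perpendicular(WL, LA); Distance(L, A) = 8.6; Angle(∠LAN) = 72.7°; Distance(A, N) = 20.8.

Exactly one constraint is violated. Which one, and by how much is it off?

Distance(A, N) = 20.8 — off by 6.00.

V = (0.00, 0.00) ✓; VT at 159.1° ✓; |VT| = 22.40 ✓; ∠(VT, TU) = 90.00° ✓; |TU| = 23.80 ✓; ∠(TU, UW) = 90.00° ✓; |UW| = 8.101 ✓; ∠UWL = 46.60° ✓; |WL| = 22.90 ✓; ∠(WL, LA) = 90.00° ✓; |LA| = 8.600 ✓; ∠LAN = 72.70° ✓; |AN| = 26.80 ✗.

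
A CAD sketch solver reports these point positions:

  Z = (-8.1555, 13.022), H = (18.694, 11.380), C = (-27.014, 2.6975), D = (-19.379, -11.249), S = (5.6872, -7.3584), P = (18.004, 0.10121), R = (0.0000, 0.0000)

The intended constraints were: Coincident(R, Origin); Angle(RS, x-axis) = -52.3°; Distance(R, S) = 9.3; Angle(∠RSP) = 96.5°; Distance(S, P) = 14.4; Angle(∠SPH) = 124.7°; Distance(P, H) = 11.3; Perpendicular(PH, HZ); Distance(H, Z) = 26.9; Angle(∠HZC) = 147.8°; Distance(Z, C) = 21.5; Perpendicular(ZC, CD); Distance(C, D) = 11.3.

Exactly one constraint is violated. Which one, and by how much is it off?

Distance(C, D) = 11.3 — off by 4.60.

R = (0.00, 0.00) ✓; RS at -52.30° ✓; |RS| = 9.300 ✓; ∠RSP = 96.50° ✓; |SP| = 14.40 ✓; ∠SPH = 124.7° ✓; |PH| = 11.30 ✓; ∠(PH, HZ) = 90.00° ✓; |HZ| = 26.90 ✓; ∠HZC = 147.8° ✓; |ZC| = 21.50 ✓; ∠(ZC, CD) = 90.00° ✓; |CD| = 15.90 ✗.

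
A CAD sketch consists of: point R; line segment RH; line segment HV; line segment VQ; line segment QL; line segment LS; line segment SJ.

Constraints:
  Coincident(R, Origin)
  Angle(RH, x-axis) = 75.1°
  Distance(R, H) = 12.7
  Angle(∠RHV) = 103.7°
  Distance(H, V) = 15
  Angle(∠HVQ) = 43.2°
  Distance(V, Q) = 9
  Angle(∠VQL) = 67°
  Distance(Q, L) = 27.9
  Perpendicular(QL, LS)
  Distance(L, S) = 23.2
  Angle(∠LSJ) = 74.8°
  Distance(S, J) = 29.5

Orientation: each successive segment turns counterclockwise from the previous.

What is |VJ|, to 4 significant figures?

8.261

R is at the origin; RH runs at 75.1° with length 12.7, so H = (3.266, 12.27). ∠RHV = 103.7° gives HV at 151.4° from the x-axis; with |HV| = 15.0, V = (-9.904, 19.45). ∠HVQ = 43.2° gives VQ at -71.80° from the x-axis; with |VQ| = 9.0, Q = (-7.093, 10.90). ∠VQL = 67.0° gives QL at 41.20° from the x-axis; with |QL| = 27.9, L = (13.90, 29.28). QL is perpendicular to LS, so LS runs at 131.2°; with |LS| = 23.2, S = (-1.382, 46.74). ∠LSJ = 74.8° gives SJ at -123.6° from the x-axis; with |SJ| = 29.5, J = (-17.71, 22.17). Then |VJ| = |J − V| = 8.261.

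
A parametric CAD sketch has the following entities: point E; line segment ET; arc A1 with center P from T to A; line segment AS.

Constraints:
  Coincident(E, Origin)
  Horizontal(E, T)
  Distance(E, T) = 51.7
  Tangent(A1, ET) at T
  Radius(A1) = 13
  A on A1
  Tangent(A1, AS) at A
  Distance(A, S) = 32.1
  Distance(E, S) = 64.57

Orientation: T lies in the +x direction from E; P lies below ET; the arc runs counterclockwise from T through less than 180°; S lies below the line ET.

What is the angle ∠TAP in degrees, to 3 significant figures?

40.0°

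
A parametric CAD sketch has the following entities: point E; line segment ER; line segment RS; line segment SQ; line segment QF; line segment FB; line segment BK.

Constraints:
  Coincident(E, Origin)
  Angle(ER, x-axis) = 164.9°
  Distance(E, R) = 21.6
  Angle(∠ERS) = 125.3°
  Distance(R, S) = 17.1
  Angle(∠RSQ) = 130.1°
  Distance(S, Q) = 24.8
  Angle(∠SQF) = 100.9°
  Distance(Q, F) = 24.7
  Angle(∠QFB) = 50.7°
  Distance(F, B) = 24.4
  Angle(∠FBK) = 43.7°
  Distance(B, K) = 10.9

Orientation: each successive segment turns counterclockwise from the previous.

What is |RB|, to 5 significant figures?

19.027

E is at the origin; ER runs at 164.9° with length 21.6, so R = (-20.854, 5.6269). ∠ERS = 125.3° gives RS at -140.40° from the x-axis; with |RS| = 17.1, S = (-34.030, -5.2731). ∠RSQ = 130.1° gives SQ at -90.500° from the x-axis; with |SQ| = 24.8, Q = (-34.246, -30.072). ∠SQF = 100.9° gives QF at -11.400° from the x-axis; with |QF| = 24.7, F = (-10.034, -34.954). ∠QFB = 50.7° gives FB at 117.90° from the x-axis; with |FB| = 24.4, B = (-21.451, -13.390). Then |RB| = |B − R| = 19.027.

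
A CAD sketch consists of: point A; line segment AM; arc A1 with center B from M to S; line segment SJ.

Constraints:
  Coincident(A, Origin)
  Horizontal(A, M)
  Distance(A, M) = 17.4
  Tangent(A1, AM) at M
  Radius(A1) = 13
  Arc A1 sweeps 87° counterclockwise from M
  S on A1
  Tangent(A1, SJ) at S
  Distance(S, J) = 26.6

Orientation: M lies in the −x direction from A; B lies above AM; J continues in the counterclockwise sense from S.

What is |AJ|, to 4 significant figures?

39.00

On A1, M sits at bearing -90° from B; an 87° counterclockwise sweep puts S at bearing -3°, so S = B + 13.0·(cos -3°, sin -3°) = (-4.418, 12.32). Tangency of A1 to SJ means the radius BS is perpendicular to SJ, so SJ runs along (−sin -3°, cos -3°); with |SJ| = 26.6, J = (-3.026, 38.88). Then |AJ| = |J − A| = 39.00.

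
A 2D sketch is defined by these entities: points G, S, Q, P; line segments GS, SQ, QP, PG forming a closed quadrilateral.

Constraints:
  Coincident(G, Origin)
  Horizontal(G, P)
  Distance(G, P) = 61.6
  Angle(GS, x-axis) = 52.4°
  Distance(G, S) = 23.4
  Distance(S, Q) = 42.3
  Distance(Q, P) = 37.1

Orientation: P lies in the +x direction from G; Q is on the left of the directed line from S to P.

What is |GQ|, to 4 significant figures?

63.92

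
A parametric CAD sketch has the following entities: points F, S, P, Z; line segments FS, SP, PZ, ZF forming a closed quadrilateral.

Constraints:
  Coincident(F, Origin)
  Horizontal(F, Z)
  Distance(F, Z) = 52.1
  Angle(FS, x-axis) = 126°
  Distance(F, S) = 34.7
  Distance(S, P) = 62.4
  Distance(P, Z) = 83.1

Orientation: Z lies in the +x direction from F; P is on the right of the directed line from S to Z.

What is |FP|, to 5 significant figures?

41.598

Checks: |SP| = 62.40 ✓; |PZ| = 83.10 ✓.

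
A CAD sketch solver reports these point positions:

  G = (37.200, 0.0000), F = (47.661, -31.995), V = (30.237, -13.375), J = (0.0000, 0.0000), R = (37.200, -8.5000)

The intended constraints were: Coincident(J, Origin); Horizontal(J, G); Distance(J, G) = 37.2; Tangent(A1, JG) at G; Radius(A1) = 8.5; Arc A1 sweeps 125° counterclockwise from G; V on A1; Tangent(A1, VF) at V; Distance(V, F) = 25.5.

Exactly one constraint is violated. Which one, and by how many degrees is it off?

Tangent(A1, VF) at V — off by 8.10°.

J = (0.00, 0.00) ✓; J.y = 0.00, G.y = 0.00 ✓; |JG| = 37.20 ✓; ∠(RG, GJ) = 90.00° ✓; |RG| = 8.500 ✓; bearing(R→V) − bearing(R→G) = 125.0° ✓; |RV| = 8.500 ✓; ∠(RV, VF) = 81.90° ✗; |VF| = 25.50 ✓.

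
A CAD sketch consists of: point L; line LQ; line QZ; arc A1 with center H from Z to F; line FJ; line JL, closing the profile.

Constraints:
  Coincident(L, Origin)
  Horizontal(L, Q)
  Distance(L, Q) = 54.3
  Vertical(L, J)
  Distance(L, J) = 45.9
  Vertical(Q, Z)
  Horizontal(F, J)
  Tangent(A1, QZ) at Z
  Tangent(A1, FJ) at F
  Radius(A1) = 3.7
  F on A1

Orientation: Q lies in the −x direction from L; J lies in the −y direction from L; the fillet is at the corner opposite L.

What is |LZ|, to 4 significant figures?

68.77

L is at the origin; L and Q share the same y with |LQ| = 54.3 and Q on the −x side, so Q = (-54.30, 0.000). L and J share the same x with |LJ| = 45.9 and J on the −y side, so J = (0.000, -45.90). The virtual corner opposite L is at (-54.30, -45.90). The tangent condition forces HZ to be normal to QZ and the tangent condition forces HF to be normal to FJ, with radius 3.7, so the center H sits 3.7 in from both sides at H = (-50.60, -42.20). That places the tangent points at Z = (-54.30, -42.20) on QZ and F = (-50.60, -45.90) on FJ. Then |LZ| = |Z − L| = 68.77.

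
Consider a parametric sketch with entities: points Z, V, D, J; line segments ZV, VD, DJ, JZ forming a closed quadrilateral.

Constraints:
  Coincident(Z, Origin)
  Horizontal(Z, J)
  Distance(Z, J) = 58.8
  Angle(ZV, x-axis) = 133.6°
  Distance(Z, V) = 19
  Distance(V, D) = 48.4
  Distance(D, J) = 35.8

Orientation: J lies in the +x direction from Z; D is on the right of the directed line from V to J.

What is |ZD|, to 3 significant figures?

29.9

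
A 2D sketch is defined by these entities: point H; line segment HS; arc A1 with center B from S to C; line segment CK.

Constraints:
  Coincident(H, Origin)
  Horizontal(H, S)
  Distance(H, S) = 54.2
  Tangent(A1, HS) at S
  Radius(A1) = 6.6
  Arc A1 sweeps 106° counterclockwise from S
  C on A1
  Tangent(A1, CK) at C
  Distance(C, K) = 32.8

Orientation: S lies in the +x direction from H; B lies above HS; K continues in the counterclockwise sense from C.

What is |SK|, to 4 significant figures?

40.04

H is at the origin; HS is horizontal with |HS| = 54.2 and S on the +x side, so S = (54.20, 0.000). The tangent condition forces BS to be normal to HS, so B = S + (0, 6.6) = (54.20, 6.600). On A1, S sits at bearing -90° from B; a 106° counterclockwise sweep puts C at bearing 16°, so C = B + 6.6·(cos 16°, sin 16°) = (60.54, 8.419). The tangent condition forces BC to be normal to CK, so CK runs along (−sin 16°, cos 16°); with |CK| = 32.8, K = (51.50, 39.95). Then |SK| = |K − S| = 40.04.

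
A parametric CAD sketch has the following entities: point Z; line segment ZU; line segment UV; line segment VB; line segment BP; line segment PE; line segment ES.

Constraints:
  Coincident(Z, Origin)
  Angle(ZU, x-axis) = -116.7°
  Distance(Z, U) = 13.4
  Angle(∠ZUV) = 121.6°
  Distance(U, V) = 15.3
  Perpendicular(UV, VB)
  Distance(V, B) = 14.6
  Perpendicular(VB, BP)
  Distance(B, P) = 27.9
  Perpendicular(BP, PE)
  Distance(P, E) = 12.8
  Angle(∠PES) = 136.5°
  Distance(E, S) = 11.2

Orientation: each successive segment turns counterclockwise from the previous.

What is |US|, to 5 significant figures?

7.9945

Z is at the origin; ZU runs at -116.7° with length 13.4, so U = (-6.0209, -11.971). ∠ZUV = 121.6° gives UV at -58.300° from the x-axis; with |UV| = 15.3, V = (2.0188, -24.989). The perpendicularity gives VB at right angles to UV, so VB runs at 31.700°; with |VB| = 14.6, B = (14.441, -17.317). The perpendicularity gives BP at right angles to VB, so BP runs at 121.70°; with |BP| = 27.9, P = (-0.21998, 6.4209). BP is perpendicular to PE, so PE runs at -148.30°; with |PE| = 12.8, E = (-11.110, -0.30511). ∠PES = 136.5° gives ES at -104.80° from the x-axis; with |ES| = 11.2, S = (-13.971, -11.134). Then |US| = |S − U| = 7.9945.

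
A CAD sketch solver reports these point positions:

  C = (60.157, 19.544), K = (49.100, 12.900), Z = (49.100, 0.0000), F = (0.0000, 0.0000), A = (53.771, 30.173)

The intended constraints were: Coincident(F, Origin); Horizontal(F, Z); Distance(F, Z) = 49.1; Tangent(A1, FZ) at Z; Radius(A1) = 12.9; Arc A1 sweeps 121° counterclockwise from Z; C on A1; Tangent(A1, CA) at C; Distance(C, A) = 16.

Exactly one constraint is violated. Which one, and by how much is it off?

Distance(C, A) = 16 — off by 3.60.

F = (0.00, 0.00) ✓; F.y = 0.00, Z.y = 0.00 ✓; |FZ| = 49.10 ✓; ∠(KZ, ZF) = 90.00° ✓; |KZ| = 12.90 ✓; bearing(K→C) − bearing(K→Z) = 121.0° ✓; |KC| = 12.90 ✓; ∠(KC, CA) = 90.00° ✓; |CA| = 12.40 ✗.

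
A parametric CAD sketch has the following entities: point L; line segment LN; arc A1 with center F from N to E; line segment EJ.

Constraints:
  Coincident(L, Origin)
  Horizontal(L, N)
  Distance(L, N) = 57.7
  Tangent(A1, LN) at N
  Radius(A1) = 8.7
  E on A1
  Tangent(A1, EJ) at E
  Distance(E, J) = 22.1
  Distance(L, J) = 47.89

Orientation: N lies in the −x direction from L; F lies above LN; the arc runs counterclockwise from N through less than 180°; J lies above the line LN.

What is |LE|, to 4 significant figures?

50.03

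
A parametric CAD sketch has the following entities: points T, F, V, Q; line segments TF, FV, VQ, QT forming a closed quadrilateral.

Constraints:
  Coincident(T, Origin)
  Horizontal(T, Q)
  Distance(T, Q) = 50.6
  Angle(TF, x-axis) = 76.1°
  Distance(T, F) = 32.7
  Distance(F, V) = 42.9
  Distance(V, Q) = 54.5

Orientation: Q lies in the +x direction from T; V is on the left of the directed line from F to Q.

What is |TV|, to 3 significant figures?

70.1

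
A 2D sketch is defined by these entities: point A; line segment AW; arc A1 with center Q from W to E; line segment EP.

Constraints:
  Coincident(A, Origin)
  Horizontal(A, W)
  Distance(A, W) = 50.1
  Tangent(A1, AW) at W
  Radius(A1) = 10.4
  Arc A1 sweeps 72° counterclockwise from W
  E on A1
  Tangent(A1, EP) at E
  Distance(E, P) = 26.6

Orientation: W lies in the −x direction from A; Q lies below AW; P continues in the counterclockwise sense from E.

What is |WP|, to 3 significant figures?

37.2

A is at the origin; A and W share the same y with |AW| = 50.1 and W on the −x side, so W = (-50.1, 0.00). The tangent condition forces QW to be normal to AW, so Q = W + (0, -10.4) = (-50.1, -10.4). On A1, W sits at bearing 90° from Q; a 72° counterclockwise sweep puts E at bearing 162°, so E = Q + 10.4·(cos 162°, sin 162°) = (-60.0, -7.19). Tangency of A1 to EP means the radius QE is perpendicular to EP, so EP runs along (−sin 162°, cos 162°); with |EP| = 26.6, P = (-68.2, -32.5). Then |WP| = |P − W| = 37.2.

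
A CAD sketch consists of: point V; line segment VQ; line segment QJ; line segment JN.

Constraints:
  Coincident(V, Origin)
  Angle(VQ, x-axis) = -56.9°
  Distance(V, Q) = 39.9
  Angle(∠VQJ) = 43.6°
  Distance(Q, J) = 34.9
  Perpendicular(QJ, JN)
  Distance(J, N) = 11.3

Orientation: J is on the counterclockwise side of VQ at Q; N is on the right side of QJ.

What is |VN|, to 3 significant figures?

39.3

V is at the origin; VQ runs at -56.9° with length 39.9, so Q = 39.9·(cos -56.9°, sin -56.9°) = (21.8, -33.4). ∠VQJ = 43.6°, so QJ runs at -56.9° + (180° − 43.6°) = 79.5° from the x-axis; with |QJ| = 34.9, J = Q + 34.9·(cos 79.5°, sin 79.5°) = (28.1, 0.891). The perpendicularity gives JN at right angles to QJ; with |JN| = 11.3 on the right of QJ, N = J + 11.3·(0.983, -0.182) = (39.3, -1.17). Then |VN| = |N − V| = 39.3.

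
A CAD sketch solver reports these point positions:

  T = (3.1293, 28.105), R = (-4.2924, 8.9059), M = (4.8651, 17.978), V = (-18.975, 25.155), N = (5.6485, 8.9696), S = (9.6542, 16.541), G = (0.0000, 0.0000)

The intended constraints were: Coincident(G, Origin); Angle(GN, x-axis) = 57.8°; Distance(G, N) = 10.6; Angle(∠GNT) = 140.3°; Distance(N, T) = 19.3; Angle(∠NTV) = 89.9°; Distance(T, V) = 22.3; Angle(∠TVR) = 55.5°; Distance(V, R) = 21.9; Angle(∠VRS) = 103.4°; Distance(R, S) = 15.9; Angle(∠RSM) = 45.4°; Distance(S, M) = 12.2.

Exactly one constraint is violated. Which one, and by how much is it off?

Distance(S, M) = 12.2 — off by 7.20.

G = (0.00, 0.00) ✓; GN at 57.80° ✓; |GN| = 10.60 ✓; ∠GNT = 140.3° ✓; |NT| = 19.30 ✓; ∠NTV = 89.90° ✓; |TV| = 22.30 ✓; ∠TVR = 55.50° ✓; |VR| = 21.90 ✓; ∠VRS = 103.4° ✓; |RS| = 15.90 ✓; ∠RSM = 45.40° ✓; |SM| = 5.000 ✗.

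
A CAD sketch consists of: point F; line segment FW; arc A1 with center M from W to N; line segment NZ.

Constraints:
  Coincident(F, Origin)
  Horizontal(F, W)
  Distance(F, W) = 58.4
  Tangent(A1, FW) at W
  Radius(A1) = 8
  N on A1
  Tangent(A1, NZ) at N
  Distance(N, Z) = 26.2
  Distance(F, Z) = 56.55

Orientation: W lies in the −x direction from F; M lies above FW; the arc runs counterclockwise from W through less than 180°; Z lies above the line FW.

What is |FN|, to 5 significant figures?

50.949

Checks: |MN| = 8.000 ✓; ∠(MN, NZ) = 90.00° ✓; |NZ| = 26.20 ✓; |FZ| = 56.55 ✓.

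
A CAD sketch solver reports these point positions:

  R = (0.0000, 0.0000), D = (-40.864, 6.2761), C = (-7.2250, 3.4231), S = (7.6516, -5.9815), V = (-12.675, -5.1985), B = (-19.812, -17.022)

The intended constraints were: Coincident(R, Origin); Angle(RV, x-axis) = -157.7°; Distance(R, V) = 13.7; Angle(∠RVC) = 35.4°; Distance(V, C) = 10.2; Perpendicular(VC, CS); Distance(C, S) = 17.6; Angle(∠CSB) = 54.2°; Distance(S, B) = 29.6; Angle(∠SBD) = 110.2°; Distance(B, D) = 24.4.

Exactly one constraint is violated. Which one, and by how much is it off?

Distance(B, D) = 24.4 — off by 7.00.

R = (0.00, 0.00) ✓; RV at -157.7° ✓; |RV| = 13.70 ✓; ∠RVC = 35.40° ✓; |VC| = 10.20 ✓; ∠(VC, CS) = 90.00° ✓; |CS| = 17.60 ✓; ∠CSB = 54.20° ✓; |SB| = 29.60 ✓; ∠SBD = 110.2° ✓; |BD| = 31.40 ✗.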